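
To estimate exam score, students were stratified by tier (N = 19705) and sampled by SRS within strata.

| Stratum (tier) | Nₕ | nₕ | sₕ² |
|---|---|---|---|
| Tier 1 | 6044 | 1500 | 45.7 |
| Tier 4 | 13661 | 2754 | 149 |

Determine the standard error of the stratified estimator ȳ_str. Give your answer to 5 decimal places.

0.15138

Var(ȳ_str) = Σₕ Wₕ²(1 − fₕ)sₕ²/nₕ with Wₕ = Nₕ/N, N = 19705.
Tier 1: Wₕ = 0.30672418; term = 0.30672418²·(1 − 0.24818001)·45.7/1500 = 0.0021549383.
Tier 4: Wₕ = 0.69327582; term = 0.69327582²·(1 − 0.20159578)·149/2754 = 0.02076143.
Sum = 0.022916368.
SE = √(0.022916368) = 0.15138.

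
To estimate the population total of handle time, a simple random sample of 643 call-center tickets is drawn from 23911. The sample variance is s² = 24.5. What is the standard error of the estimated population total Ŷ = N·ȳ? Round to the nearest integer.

Var(Ŷ) = N²·Var(ȳ) = N²·(1 − n/N)·s²/n.
f = 643/23911 = 0.02689139; Var(ȳ) = 0.97310861·24.5/643 = 0.037078011.
Var(Ŷ) = 23911² · 0.037078011 = 2.1198831 × 10^7.
SE(Ŷ) = √(2.1198831 × 10^7) = 4604.

4604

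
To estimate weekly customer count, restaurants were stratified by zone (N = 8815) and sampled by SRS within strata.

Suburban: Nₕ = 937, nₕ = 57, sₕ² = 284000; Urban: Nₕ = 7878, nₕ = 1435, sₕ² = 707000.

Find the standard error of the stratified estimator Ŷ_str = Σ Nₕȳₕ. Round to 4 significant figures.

Var(Ŷ_str) = Σₕ Nₕ²(1 − fₕ)sₕ²/nₕ.
Suburban: 937²·(1 − 57/937)·284000/57 = 4.108334 × 10^9.
Urban: 7878²·(1 − 1435/7878)·707000/1435 = 2.5007577 × 10^10.
Sum = 2.9115911 × 10^10.
SE = √(2.9115911 × 10^10) = 170600.

170600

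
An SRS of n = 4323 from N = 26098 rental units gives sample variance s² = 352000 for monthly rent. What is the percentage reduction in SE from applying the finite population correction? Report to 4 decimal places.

8.6570

f = n/N = 4323/26098 = 0.16564488.
SE_no-fpc = √(s²/n) = 9.0235767; SE_fpc = √((1−f)s²/n) = 8.2424094.
Ratio = √(1−f) = 0.91343041. Reduction = 100·(1 − 0.91343041) = 8.6570%.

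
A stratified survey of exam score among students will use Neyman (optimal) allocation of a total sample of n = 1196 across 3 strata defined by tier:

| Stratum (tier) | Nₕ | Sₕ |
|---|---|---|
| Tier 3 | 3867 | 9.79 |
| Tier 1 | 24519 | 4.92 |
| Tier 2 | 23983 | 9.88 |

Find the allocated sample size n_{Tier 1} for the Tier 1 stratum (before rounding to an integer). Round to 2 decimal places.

Neyman allocation: nₕ = n·NₕSₕ / Σⱼ NⱼSⱼ.
Σ NⱼSⱼ = 3867·9.79 + 24519·4.92 + 23983·9.88 = 395443.45.
n_{Tier 1} = 1196·24519·4.92 / 395443.45 = 364.85.

364.85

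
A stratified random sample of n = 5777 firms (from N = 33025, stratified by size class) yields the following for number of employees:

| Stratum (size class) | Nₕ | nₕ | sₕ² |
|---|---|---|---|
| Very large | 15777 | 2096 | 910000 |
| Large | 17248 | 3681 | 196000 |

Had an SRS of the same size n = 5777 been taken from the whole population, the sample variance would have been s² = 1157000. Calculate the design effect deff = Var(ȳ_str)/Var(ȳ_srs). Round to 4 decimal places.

Var(ȳ_str) = Σ Wₕ²(1−fₕ)sₕ²/nₕ with Wₕ = Nₕ/33025:
  Very large: (15777/33025)²·(1−2096/15777)·910000/2096 = 85.922465
  Large: (17248/33025)²·(1−3681/17248)·196000/3681 = 11.424236
  → Var(ȳ_str) = 97.346701.
Var(ȳ_srs) = (1 − 5777/33025)·1157000/5777 = 165.2429.
deff = 97.346701 / 165.2429 = 0.5891.

0.5891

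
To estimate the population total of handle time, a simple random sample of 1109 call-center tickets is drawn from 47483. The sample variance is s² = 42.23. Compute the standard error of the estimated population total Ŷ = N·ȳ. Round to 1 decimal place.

Var(Ŷ) = N²·Var(ȳ) = N²·(1 − n/N)·s²/n.
f = 1109/47483 = 0.02335573; Var(ȳ) = 0.97664427·42.23/1109 = 0.03718998.
Var(Ŷ) = 47483² · 0.03718998 = 8.3849841 × 10^7.
SE(Ŷ) = √(8.3849841 × 10^7) = 9157.0.

9157.0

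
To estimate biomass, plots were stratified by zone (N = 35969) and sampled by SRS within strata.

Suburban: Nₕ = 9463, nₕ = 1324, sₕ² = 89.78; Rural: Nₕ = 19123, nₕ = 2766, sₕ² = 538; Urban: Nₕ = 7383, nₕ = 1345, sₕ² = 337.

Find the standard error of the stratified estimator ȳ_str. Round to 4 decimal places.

0.2443

Var(ȳ_str) = Σₕ Wₕ²(1 − fₕ)sₕ²/nₕ with Wₕ = Nₕ/N, N = 35969.
Suburban: Wₕ = 0.26308766; term = 0.26308766²·(1 − 0.13991335)·89.78/1324 = 0.0040367772.
Rural: Wₕ = 0.53165226; term = 0.53165226²·(1 − 0.14464258)·538/2766 = 0.04702546.
Urban: Wₕ = 0.20526009; term = 0.20526009²·(1 − 0.18217527)·337/1345 = 0.0086333007.
Sum = 0.059695538.
SE = √(0.059695538) = 0.2443.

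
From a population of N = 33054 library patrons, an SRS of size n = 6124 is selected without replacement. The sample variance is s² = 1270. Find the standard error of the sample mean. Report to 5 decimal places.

Under SRS without replacement, Var(ȳ) = (1 − f)·s²/n with f = n/N = 6124/33054 = 0.18527258.
Var(ȳ) = (1 − 0.18527258)·1270/6124 = 0.81472742·0.2073808 = 0.16895882.
SE(ȳ) = √(0.16895882) = 0.41105.

0.41105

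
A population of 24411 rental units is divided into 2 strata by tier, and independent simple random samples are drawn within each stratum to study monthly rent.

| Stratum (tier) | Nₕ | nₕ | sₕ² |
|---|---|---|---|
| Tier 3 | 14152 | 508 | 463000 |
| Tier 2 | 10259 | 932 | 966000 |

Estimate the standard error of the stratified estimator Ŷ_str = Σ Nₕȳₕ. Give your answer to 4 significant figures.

Var(Ŷ_str) = Σₕ Nₕ²(1 − fₕ)sₕ²/nₕ.
Tier 3: 14152²·(1 − 508/14152)·463000/508 = 1.7598547 × 10^11.
Tier 2: 10259²·(1 − 932/10259)·966000/932 = 9.9176373 × 10^10.
Sum = 2.7516184 × 10^11.
SE = √(2.7516184 × 10^11) = 524600.

524600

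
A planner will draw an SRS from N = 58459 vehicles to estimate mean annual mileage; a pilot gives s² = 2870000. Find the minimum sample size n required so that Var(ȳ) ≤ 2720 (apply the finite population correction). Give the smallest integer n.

1037

Without fpc, n₀ = s²/D = 2870000/2720 = 1055.1471.
With fpc, (1 − n/N)·s²/n ≤ D requires n ≥ n₀/(1 + n₀/N) = 1055.1471/(1 + 1055.1471/58459) = 1036.4400.
Rounding up, n = 1037.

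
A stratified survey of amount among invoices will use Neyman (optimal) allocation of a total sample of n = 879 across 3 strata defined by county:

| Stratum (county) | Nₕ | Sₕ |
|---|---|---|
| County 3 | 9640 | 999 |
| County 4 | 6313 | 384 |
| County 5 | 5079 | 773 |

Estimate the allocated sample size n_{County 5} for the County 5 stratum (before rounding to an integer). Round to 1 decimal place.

Neyman allocation: nₕ = n·NₕSₕ / Σⱼ NⱼSⱼ.
Σ NⱼSⱼ = 9640·999 + 6313·384 + 5079·773 = 1.5980619 × 10^7.
n_{County 5} = 879·5079·773 / (1.5980619 × 10^7) = 215.9.

215.9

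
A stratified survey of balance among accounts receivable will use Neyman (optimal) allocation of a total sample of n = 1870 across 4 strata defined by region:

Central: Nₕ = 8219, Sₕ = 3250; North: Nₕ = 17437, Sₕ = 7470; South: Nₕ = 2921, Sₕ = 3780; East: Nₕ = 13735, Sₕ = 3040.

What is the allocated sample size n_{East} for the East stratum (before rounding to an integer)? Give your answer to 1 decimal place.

372.2

Neyman allocation: nₕ = n·NₕSₕ / Σⱼ NⱼSⱼ.
Σ NⱼSⱼ = 8219·3250 + 17437·7470 + 2921·3780 + 13735·3040 = 2.0976192 × 10^8.
n_{East} = 1870·13735·3040 / (2.0976192 × 10^8) = 372.2.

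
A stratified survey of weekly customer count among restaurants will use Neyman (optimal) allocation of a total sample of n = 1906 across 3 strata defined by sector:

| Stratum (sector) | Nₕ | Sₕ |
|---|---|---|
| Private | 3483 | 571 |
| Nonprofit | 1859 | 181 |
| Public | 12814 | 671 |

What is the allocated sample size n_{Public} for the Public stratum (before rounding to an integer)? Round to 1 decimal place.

1500.3

Neyman allocation: nₕ = n·NₕSₕ / Σⱼ NⱼSⱼ.
Σ NⱼSⱼ = 3483·571 + 1859·181 + 12814·671 = 1.0923466 × 10^7.
n_{Public} = 1906·12814·671 / (1.0923466 × 10^7) = 1500.3.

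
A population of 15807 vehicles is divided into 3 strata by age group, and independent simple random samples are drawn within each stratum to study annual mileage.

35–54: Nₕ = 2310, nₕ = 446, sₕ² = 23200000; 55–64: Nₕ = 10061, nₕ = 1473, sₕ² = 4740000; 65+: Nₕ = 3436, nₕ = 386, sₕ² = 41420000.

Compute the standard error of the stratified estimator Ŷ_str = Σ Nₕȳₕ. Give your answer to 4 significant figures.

1.275 × 10^6

Var(Ŷ_str) = Σₕ Nₕ²(1 − fₕ)sₕ²/nₕ.
35–54: 2310²·(1 − 446/2310)·23200000/446 = 2.2398091 × 10^11.
55–64: 10061²·(1 − 1473/10061)·4740000/1473 = 2.7804096 × 10^11.
65+: 3436²·(1 − 386/3436)·41420000/386 = 1.1245423 × 10^12.
Sum = 1.6265642 × 10^12.
SE = √(1.6265642 × 10^12) = 1.275 × 10^6.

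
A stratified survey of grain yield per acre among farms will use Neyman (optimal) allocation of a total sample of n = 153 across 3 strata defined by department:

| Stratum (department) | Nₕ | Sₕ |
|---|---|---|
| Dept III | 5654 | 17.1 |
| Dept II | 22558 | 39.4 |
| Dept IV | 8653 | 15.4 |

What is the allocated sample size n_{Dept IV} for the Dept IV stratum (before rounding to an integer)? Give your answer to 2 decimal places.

18.22

Neyman allocation: nₕ = n·NₕSₕ / Σⱼ NⱼSⱼ.
Σ NⱼSⱼ = 5654·17.1 + 22558·39.4 + 8653·15.4 = 1.1187248 × 10^6.
n_{Dept IV} = 153·8653·15.4 / (1.1187248 × 10^6) = 18.22.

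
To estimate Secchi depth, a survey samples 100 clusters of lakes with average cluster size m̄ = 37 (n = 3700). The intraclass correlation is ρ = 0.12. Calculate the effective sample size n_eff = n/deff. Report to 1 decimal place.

695.5

deff = 1 + (37 − 1)·0.12 = 1 + 4.32 = 5.32.
n_eff = 3700 / 5.32 = 695.5.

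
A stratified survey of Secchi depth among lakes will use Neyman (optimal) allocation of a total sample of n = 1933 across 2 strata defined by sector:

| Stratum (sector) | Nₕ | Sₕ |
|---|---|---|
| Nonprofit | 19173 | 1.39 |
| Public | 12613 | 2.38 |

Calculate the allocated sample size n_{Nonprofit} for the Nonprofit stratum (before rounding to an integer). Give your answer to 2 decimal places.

Neyman allocation: nₕ = n·NₕSₕ / Σⱼ NⱼSⱼ.
Σ NⱼSⱼ = 19173·1.39 + 12613·2.38 = 56669.41.
n_{Nonprofit} = 1933·19173·1.39 / 56669.41 = 909.05.

909.05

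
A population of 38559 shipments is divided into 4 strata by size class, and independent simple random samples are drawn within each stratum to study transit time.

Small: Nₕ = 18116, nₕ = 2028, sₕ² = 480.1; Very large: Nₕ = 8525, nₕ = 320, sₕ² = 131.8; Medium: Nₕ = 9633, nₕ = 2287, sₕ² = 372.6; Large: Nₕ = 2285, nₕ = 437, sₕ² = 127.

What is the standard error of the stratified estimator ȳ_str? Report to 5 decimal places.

Var(ȳ_str) = Σₕ Wₕ²(1 − fₕ)sₕ²/nₕ with Wₕ = Nₕ/N, N = 38559.
Small: Wₕ = 0.46982546; term = 0.46982546²·(1 − 0.11194524)·480.1/2028 = 0.046406263.
Very large: Wₕ = 0.22108976; term = 0.22108976²·(1 − 0.03753666)·131.8/320 = 0.019377015.
Medium: Wₕ = 0.24982494; term = 0.24982494²·(1 − 0.23741306)·372.6/2287 = 0.0077542116.
Large: Wₕ = 0.05925984; term = 0.05925984²·(1 − 0.19124726)·127/437 = 8.2538948 × 10^-4.
Sum = 0.074362879.
SE = √(0.074362879) = 0.27270.

0.27270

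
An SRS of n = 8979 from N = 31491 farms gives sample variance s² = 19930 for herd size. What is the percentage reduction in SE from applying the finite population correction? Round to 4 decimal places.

15.4500

f = n/N = 8979/31491 = 0.28512908.
SE_no-fpc = √(s²/n) = 1.4898401; SE_fpc = √((1−f)s²/n) = 1.2596604.
Ratio = √(1−f) = 0.84550039. Reduction = 100·(1 − 0.84550039) = 15.4500%.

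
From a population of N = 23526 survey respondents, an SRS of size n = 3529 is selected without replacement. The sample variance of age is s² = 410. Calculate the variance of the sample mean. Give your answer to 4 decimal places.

0.0988

Under SRS without replacement, Var(ȳ) = (1 − f)·s²/n with f = n/N = 3529/23526 = 0.15000425.
Var(ȳ) = (1 − 0.15000425)·410/3529 = 0.84999575·0.11618022 = 0.098752694.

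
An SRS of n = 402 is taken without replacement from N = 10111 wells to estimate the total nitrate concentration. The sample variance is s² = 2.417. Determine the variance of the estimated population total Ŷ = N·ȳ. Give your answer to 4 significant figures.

Var(Ŷ) = N²·Var(ȳ) = N²·(1 − n/N)·s²/n.
f = 402/10111 = 0.03975868; Var(ȳ) = 0.96024132·2.417/402 = 0.0057733912.
Var(Ŷ) = 10111² · 0.0057733912 = 590227.18.

590200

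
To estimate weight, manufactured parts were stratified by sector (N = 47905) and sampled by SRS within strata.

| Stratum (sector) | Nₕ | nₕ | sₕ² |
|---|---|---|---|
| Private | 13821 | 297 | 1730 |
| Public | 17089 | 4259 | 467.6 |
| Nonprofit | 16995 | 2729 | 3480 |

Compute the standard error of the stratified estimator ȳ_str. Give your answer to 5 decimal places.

0.78717

Var(ȳ_str) = Σₕ Wₕ²(1 − fₕ)sₕ²/nₕ with Wₕ = Nₕ/N, N = 47905.
Private: Wₕ = 0.28850851; term = 0.28850851²·(1 − 0.02148904)·1730/297 = 0.47443049.
Public: Wₕ = 0.35672686; term = 0.35672686²·(1 − 0.24922465)·467.6/4259 = 0.010489348.
Nonprofit: Wₕ = 0.35476464; term = 0.35476464²·(1 − 0.16057664)·3480/2729 = 0.13472165.
Sum = 0.61964149.
SE = √(0.61964149) = 0.78717.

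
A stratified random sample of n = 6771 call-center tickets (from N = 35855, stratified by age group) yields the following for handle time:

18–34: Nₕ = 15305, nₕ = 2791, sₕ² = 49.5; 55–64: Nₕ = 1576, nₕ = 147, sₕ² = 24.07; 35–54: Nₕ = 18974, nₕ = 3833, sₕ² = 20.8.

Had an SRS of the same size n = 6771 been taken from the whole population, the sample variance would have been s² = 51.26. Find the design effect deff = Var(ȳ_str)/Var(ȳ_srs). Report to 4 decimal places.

Var(ȳ_str) = Σ Wₕ²(1−fₕ)sₕ²/nₕ with Wₕ = Nₕ/35855:
  18–34: (15305/35855)²·(1−2791/15305)·49.5/2791 = 0.002642259
  55–64: (1576/35855)²·(1−147/1576)·24.07/147 = 2.868453 × 10^-4
  35–54: (18974/35855)²·(1−3833/18974)·20.8/3833 = 0.0012126585
  → Var(ȳ_str) = 0.0041417628.
Var(ȳ_srs) = (1 − 6771/35855)·51.26/6771 = 0.0061408742.
deff = 0.0041417628 / 0.0061408742 = 0.6745.

0.6745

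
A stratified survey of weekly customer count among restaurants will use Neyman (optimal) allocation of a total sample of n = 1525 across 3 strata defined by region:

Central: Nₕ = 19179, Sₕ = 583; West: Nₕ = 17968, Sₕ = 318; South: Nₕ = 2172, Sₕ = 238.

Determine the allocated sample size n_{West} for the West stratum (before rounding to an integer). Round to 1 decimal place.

Neyman allocation: nₕ = n·NₕSₕ / Σⱼ NⱼSⱼ.
Σ NⱼSⱼ = 19179·583 + 17968·318 + 2172·238 = 1.7412117 × 10^7.
n_{West} = 1525·17968·318 / (1.7412117 × 10^7) = 500.4.

500.4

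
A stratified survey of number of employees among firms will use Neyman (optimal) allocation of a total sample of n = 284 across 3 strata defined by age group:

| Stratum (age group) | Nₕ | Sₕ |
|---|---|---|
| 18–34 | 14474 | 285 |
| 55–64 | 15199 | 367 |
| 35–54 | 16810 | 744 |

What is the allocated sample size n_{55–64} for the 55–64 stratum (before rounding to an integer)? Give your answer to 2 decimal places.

Neyman allocation: nₕ = n·NₕSₕ / Σⱼ NⱼSⱼ.
Σ NⱼSⱼ = 14474·285 + 15199·367 + 16810·744 = 2.2209763 × 10^7.
n_{55–64} = 284·15199·367 / (2.2209763 × 10^7) = 71.33.

71.33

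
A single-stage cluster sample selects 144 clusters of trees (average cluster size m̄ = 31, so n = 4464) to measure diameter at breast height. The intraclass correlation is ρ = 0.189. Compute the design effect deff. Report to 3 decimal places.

deff = 1 + (31 − 1)·0.189 = 1 + 5.67 = 6.67.

6.670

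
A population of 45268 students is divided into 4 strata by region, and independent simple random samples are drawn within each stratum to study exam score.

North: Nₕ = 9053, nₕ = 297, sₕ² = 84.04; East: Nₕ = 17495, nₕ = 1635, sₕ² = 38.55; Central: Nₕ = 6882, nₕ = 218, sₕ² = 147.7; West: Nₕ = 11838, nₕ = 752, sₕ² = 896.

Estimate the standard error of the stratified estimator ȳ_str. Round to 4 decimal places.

Var(ȳ_str) = Σₕ Wₕ²(1 − fₕ)sₕ²/nₕ with Wₕ = Nₕ/N, N = 45268.
North: Wₕ = 0.19998675; term = 0.19998675²·(1 − 0.03280680)·84.04/297 = 0.010945743.
East: Wₕ = 0.38647610; term = 0.38647610²·(1 − 0.09345527)·38.55/1635 = 0.0031925752.
Central: Wₕ = 0.15202792; term = 0.15202792²·(1 − 0.03167684)·147.7/218 = 0.015163206.
West: Wₕ = 0.26150923; term = 0.26150923²·(1 − 0.06352424)·896/752 = 0.076306365.
Sum = 0.10560789.
SE = √(0.10560789) = 0.3250.

0.3250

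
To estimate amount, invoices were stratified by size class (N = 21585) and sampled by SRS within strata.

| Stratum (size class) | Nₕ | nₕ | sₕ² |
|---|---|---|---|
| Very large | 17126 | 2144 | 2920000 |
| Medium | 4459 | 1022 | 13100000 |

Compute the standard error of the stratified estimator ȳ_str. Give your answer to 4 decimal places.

Var(ȳ_str) = Σₕ Wₕ²(1 − fₕ)sₕ²/nₕ with Wₕ = Nₕ/N, N = 21585.
Very large: Wₕ = 0.79342136; term = 0.79342136²·(1 − 0.12518977)·2920000/2144 = 750.03183.
Medium: Wₕ = 0.20657864; term = 0.20657864²·(1 − 0.22919937)·13100000/1022 = 421.63174.
Sum = 1171.6636.
SE = √(1171.6636) = 34.2296.

34.2296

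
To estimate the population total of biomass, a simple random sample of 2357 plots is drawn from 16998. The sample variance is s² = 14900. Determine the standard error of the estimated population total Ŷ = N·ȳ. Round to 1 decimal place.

Var(Ŷ) = N²·Var(ȳ) = N²·(1 − n/N)·s²/n.
f = 2357/16998 = 0.13866337; Var(ȳ) = 0.86133663·14900/2357 = 5.4450215.
Var(Ŷ) = 16998² · 5.4450215 = 1.573241 × 10^9.
SE(Ŷ) = √(1.573241 × 10^9) = 39664.1.

39664.1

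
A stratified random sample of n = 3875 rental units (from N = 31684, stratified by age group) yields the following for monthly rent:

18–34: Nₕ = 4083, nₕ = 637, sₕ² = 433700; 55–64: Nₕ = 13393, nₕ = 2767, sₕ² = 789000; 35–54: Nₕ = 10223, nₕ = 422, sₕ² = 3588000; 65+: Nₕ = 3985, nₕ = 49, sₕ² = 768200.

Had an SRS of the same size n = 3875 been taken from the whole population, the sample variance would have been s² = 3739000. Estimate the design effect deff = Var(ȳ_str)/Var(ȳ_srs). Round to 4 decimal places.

1.3503

Var(ȳ_str) = Σ Wₕ²(1−fₕ)sₕ²/nₕ with Wₕ = Nₕ/31684:
  18–34: (4083/31684)²·(1−637/4083)·433700/637 = 9.5425542
  55–64: (13393/31684)²·(1−2767/13393)·789000/2767 = 40.423649
  35–54: (10223/31684)²·(1−422/10223)·3588000/422 = 848.61113
  65+: (3985/31684)²·(1−49/3985)·768200/49 = 244.95236
  → Var(ȳ_str) = 1143.5297.
Var(ȳ_srs) = (1 − 3875/31684)·3739000/3875 = 846.89414.
deff = 1143.5297 / 846.89414 = 1.3503.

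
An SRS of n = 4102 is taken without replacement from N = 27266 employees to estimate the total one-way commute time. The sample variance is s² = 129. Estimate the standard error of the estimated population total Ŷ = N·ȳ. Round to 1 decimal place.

4456.7

Var(Ŷ) = N²·Var(ȳ) = N²·(1 − n/N)·s²/n.
f = 4102/27266 = 0.15044378; Var(ȳ) = 0.84955622·129/4102 = 0.026716907.
Var(Ŷ) = 27266² · 0.026716907 = 1.9862277 × 10^7.
SE(Ŷ) = √(1.9862277 × 10^7) = 4456.7.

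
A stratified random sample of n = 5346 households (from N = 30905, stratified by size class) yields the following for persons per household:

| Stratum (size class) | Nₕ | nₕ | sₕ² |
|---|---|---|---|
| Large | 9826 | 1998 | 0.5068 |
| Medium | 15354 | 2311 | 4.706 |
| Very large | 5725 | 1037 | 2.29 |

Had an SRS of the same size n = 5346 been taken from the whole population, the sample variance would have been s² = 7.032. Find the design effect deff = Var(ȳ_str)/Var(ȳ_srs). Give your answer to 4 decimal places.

0.4683

Var(ȳ_str) = Σ Wₕ²(1−fₕ)sₕ²/nₕ with Wₕ = Nₕ/30905:
  Large: (9826/30905)²·(1−1998/9826)·0.5068/1998 = 2.0427311 × 10^-5
  Medium: (15354/30905)²·(1−2311/15354)·4.706/2311 = 4.2696622 × 10^-4
  Very large: (5725/30905)²·(1−1037/5725)·2.29/1037 = 6.2052934 × 10^-5
  → Var(ȳ_str) = 5.0944647 × 10^-4.
Var(ȳ_srs) = (1 − 5346/30905)·7.032/5346 = 0.00108784.
deff = (5.0944647 × 10^-4) / 0.00108784 = 0.4683.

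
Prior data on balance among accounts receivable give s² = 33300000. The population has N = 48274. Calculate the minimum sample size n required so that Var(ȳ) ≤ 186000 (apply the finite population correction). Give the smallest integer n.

179

Without fpc, n₀ = s²/D = 33300000/186000 = 179.0323.
With fpc, (1 − n/N)·s²/n ≤ D requires n ≥ n₀/(1 + n₀/N) = 179.0323/(1 + 179.0323/48274) = 178.3708.
Rounding up, n = 179.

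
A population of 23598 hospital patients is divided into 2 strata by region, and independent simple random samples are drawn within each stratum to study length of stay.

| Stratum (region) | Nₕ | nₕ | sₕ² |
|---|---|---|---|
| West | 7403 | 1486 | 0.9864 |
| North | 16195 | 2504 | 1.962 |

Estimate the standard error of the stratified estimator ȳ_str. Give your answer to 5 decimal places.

Var(ȳ_str) = Σₕ Wₕ²(1 − fₕ)sₕ²/nₕ with Wₕ = Nₕ/N, N = 23598.
West: Wₕ = 0.31371303; term = 0.31371303²·(1 − 0.20072943)·0.9864/1486 = 5.2214747 × 10^-5.
North: Wₕ = 0.68628697; term = 0.68628697²·(1 − 0.15461562)·1.962/2504 = 3.1198262 × 10^-4.
Sum = 3.6419737 × 10^-4.
SE = √(3.6419737 × 10^-4) = 0.01908.

0.01908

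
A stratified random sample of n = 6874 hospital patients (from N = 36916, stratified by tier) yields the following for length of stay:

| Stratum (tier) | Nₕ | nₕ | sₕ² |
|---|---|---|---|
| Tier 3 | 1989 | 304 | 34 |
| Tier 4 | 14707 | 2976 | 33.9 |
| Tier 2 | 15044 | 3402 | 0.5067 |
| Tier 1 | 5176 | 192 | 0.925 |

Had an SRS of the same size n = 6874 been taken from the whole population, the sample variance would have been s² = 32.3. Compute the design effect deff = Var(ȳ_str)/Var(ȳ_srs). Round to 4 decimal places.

0.4779

Var(ȳ_str) = Σ Wₕ²(1−fₕ)sₕ²/nₕ with Wₕ = Nₕ/36916:
  Tier 3: (1989/36916)²·(1−304/1989)·34/304 = 2.7504943 × 10^-4
  Tier 4: (14707/36916)²·(1−2976/14707)·33.9/2976 = 0.0014421041
  Tier 2: (15044/36916)²·(1−3402/15044)·0.5067/3402 = 1.91416 × 10^-5
  Tier 1: (5176/36916)²·(1−192/5176)·0.925/192 = 9.1197625 × 10^-5
  → Var(ȳ_str) = 0.0018274928.
Var(ȳ_srs) = (1 − 6874/36916)·32.3/6874 = 0.0038239059.
deff = 0.0018274928 / 0.0038239059 = 0.4779.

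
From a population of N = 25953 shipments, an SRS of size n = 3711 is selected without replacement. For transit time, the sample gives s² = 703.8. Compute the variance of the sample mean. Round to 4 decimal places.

Under SRS without replacement, Var(ȳ) = (1 − f)·s²/n with f = n/N = 3711/25953 = 0.14298925.
Var(ȳ) = (1 − 0.14298925)·703.8/3711 = 0.85701075·0.18965238 = 0.16253413.

0.1625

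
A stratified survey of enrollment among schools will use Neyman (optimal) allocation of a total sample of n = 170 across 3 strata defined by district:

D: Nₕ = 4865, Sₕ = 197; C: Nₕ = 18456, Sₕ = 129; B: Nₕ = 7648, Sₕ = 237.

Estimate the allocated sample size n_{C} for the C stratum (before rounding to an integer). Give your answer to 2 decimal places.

78.56

Neyman allocation: nₕ = n·NₕSₕ / Σⱼ NⱼSⱼ.
Σ NⱼSⱼ = 4865·197 + 18456·129 + 7648·237 = 5.151805 × 10^6.
n_{C} = 170·18456·129 / (5.151805 × 10^6) = 78.56.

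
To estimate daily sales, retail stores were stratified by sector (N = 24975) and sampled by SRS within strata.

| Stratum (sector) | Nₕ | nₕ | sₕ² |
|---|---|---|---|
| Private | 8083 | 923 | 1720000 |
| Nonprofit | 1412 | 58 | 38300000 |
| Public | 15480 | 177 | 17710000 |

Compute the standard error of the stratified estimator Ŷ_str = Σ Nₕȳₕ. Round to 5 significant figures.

Var(Ŷ_str) = Σₕ Nₕ²(1 − fₕ)sₕ²/nₕ.
Private: 8083²·(1 − 923/8083)·1720000/923 = 1.0784806 × 10^11.
Nonprofit: 1412²·(1 − 58/1412)·38300000/58 = 1.2624789 × 10^12.
Public: 15480²·(1 − 177/15480)·17710000/177 = 2.3702428 × 10^13.
Sum = 2.5072755 × 10^13.
SE = √(2.5072755 × 10^13) = 5.0073 × 10^6.

5.0073 × 10^6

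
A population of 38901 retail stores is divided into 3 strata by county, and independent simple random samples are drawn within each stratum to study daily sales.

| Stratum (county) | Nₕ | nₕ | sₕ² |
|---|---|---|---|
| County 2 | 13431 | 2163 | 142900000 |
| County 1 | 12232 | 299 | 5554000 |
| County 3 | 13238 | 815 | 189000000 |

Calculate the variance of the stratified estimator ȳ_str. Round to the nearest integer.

33601

Var(ȳ_str) = Σₕ Wₕ²(1 − fₕ)sₕ²/nₕ with Wₕ = Nₕ/N, N = 38901.
County 2: Wₕ = 0.34526105; term = 0.34526105²·(1 − 0.16104534)·142900000/2163 = 6607.077.
County 1: Wₕ = 0.31443922; term = 0.31443922²·(1 − 0.02444408)·5554000/299 = 1791.6793.
County 3: Wₕ = 0.34029974; term = 0.34029974²·(1 − 0.06156519)·189000000/815 = 25201.798.
Sum = 33600.554.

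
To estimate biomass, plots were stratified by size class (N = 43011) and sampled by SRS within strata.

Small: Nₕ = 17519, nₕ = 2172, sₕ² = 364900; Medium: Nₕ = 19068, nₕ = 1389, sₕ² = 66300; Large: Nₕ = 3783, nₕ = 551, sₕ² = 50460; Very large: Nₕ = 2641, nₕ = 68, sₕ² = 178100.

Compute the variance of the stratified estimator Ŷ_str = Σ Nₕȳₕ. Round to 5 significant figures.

8.0178 × 10^10

Var(Ŷ_str) = Σₕ Nₕ²(1 − fₕ)sₕ²/nₕ.
Small: 17519²·(1 − 2172/17519)·364900/2172 = 4.5169663 × 10^10.
Medium: 19068²·(1 − 1389/19068)·66300/1389 = 1.609067 × 10^10.
Large: 3783²·(1 − 551/3783)·50460/551 = 1.1197043 × 10^9.
Very large: 2641²·(1 − 68/2641)·178100/68 = 1.7797672 × 10^10.
Sum = 8.0177709 × 10^10.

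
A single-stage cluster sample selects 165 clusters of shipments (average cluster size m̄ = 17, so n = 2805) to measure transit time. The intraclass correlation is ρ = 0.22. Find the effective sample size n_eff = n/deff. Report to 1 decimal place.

620.6

deff = 1 + (17 − 1)·0.22 = 1 + 3.52 = 4.52.
n_eff = 2805 / 4.52 = 620.6.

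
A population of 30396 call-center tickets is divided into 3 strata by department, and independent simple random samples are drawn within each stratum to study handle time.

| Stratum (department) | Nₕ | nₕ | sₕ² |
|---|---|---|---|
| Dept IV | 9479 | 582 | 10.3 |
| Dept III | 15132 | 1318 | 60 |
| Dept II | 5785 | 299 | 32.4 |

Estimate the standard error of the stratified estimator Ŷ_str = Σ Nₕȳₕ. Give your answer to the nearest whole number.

Var(Ŷ_str) = Σₕ Nₕ²(1 − fₕ)sₕ²/nₕ.
Dept IV: 9479²·(1 − 582/9479)·10.3/582 = 1.4925207 × 10^6.
Dept III: 15132²·(1 − 1318/15132)·60/1318 = 9.5159385 × 10^6.
Dept II: 5785²·(1 − 299/5785)·32.4/299 = 3.4390064 × 10^6.
Sum = 1.4447466 × 10^7.
SE = √(1.4447466 × 10^7) = 3801.

3801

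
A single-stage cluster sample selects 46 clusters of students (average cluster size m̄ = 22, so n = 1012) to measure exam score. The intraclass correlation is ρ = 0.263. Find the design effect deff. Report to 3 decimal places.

6.523

deff = 1 + (22 − 1)·0.263 = 1 + 5.523 = 6.523.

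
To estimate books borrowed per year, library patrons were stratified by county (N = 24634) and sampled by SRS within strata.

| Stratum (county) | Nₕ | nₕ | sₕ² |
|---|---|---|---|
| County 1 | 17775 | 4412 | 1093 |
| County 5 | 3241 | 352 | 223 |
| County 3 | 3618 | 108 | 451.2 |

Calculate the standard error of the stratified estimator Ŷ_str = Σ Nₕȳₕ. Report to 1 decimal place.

10854.9

Var(Ŷ_str) = Σₕ Nₕ²(1 − fₕ)sₕ²/nₕ.
County 1: 17775²·(1 − 4412/17775)·1093/4412 = 5.8843465 × 10^7.
County 5: 3241²·(1 − 352/3241)·223/352 = 5.931831 × 10^6.
County 3: 3618²·(1 − 108/3618)·451.2/108 = 5.3054352 × 10^7.
Sum = 1.1782965 × 10^8.
SE = √(1.1782965 × 10^8) = 10854.9.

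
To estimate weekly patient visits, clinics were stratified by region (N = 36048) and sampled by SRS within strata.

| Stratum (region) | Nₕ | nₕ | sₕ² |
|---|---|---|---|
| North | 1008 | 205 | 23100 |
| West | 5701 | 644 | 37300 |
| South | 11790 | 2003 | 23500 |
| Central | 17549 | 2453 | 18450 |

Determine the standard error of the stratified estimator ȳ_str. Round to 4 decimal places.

1.9825

Var(ȳ_str) = Σₕ Wₕ²(1 − fₕ)sₕ²/nₕ with Wₕ = Nₕ/N, N = 36048.
North: Wₕ = 0.02796272; term = 0.02796272²·(1 − 0.20337302)·23100/205 = 0.070189451.
West: Wₕ = 0.15815024; term = 0.15815024²·(1 − 0.11296264)·37300/644 = 1.2850044.
South: Wₕ = 0.32706391; term = 0.32706391²·(1 − 0.16988974)·23500/2003 = 1.0418086.
Central: Wₕ = 0.48682312; term = 0.48682312²·(1 − 0.13978004)·18450/2453 = 1.5333833.
Sum = 3.9303858.
SE = √(3.9303858) = 1.9825.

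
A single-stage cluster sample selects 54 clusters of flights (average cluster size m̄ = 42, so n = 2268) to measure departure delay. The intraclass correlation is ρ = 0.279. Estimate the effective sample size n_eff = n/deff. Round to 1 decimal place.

182.3

deff = 1 + (42 − 1)·0.279 = 1 + 11.439 = 12.439.
n_eff = 2268 / 12.439 = 182.3.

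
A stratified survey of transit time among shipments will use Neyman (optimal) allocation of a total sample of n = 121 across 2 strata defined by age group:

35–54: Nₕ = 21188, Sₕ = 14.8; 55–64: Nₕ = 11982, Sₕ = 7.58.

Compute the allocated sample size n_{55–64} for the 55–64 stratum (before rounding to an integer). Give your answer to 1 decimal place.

Neyman allocation: nₕ = n·NₕSₕ / Σⱼ NⱼSⱼ.
Σ NⱼSⱼ = 21188·14.8 + 11982·7.58 = 404405.96.
n_{55–64} = 121·11982·7.58 / 404405.96 = 27.2.

27.2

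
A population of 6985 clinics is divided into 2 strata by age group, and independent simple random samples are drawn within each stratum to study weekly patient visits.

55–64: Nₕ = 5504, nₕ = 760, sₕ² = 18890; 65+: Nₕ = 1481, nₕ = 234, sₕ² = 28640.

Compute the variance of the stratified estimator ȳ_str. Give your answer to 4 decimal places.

17.9346

Var(ȳ_str) = Σₕ Wₕ²(1 − fₕ)sₕ²/nₕ with Wₕ = Nₕ/N, N = 6985.
55–64: Wₕ = 0.78797423; term = 0.78797423²·(1 − 0.13808140)·18890/760 = 13.301746.
65+: Wₕ = 0.21202577; term = 0.21202577²·(1 − 0.15800135)·28640/234 = 4.6328245.
Sum = 17.934571.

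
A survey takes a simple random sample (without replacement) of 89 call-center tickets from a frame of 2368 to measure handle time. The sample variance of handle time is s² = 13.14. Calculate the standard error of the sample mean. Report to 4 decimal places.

Under SRS without replacement, Var(ȳ) = (1 − f)·s²/n with f = n/N = 89/2368 = 0.03758446.
Var(ȳ) = (1 − 0.03758446)·13.14/89 = 0.96241554·0.14764045 = 0.14209146.
SE(ȳ) = √(0.14209146) = 0.3770.

0.3770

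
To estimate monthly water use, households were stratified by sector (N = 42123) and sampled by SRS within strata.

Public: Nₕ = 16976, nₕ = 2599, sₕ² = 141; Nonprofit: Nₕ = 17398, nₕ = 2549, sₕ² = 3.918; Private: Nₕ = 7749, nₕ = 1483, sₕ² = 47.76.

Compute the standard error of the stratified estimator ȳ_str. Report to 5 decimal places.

Var(ȳ_str) = Σₕ Wₕ²(1 − fₕ)sₕ²/nₕ with Wₕ = Nₕ/N, N = 42123.
Public: Wₕ = 0.40301023; term = 0.40301023²·(1 − 0.15309849)·141/2599 = 0.007462389.
Nonprofit: Wₕ = 0.41302851; term = 0.41302851²·(1 − 0.14651109)·3.918/2549 = 2.2379611 × 10^-4.
Private: Wₕ = 0.18396126; term = 0.18396126²·(1 − 0.19137953)·47.76/1483 = 8.8129363 × 10^-4.
Sum = 0.0085674787.
SE = √(0.0085674787) = 0.09256.

0.09256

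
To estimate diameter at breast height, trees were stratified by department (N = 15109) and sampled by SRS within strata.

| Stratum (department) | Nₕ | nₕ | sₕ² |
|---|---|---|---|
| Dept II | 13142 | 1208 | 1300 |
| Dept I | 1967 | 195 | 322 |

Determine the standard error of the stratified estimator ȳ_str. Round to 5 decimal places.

Var(ȳ_str) = Σₕ Wₕ²(1 − fₕ)sₕ²/nₕ with Wₕ = Nₕ/N, N = 15109.
Dept II: Wₕ = 0.86981269; term = 0.86981269²·(1 − 0.09191904)·1300/1208 = 0.73935408.
Dept I: Wₕ = 0.13018731; term = 0.13018731²·(1 − 0.09913574)·322/195 = 0.025212615.
Sum = 0.7645667.
SE = √(0.7645667) = 0.87440.

0.87440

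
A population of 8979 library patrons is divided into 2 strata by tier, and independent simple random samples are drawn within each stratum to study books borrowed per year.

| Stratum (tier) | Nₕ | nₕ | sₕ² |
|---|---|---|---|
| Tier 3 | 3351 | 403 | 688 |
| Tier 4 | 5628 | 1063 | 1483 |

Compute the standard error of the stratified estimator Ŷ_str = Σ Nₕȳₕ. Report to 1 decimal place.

Var(Ŷ_str) = Σₕ Nₕ²(1 − fₕ)sₕ²/nₕ.
Tier 3: 3351²·(1 − 403/3351)·688/403 = 1.6864959 × 10^7.
Tier 4: 5628²·(1 − 1063/5628)·1483/1063 = 3.5842868 × 10^7.
Sum = 5.2707827 × 10^7.
SE = √(5.2707827 × 10^7) = 7260.0.

7260.0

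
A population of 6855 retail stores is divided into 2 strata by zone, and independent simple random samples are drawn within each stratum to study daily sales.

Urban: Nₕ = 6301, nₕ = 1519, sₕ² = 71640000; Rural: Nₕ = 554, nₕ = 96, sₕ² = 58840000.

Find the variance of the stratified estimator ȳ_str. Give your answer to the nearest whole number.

33551

Var(ȳ_str) = Σₕ Wₕ²(1 − fₕ)sₕ²/nₕ with Wₕ = Nₕ/N, N = 6855.
Urban: Wₕ = 0.91918308; term = 0.91918308²·(1 − 0.24107285)·71640000/1519 = 30241.403.
Rural: Wₕ = 0.08081692; term = 0.08081692²·(1 − 0.17328520)·58840000/96 = 3309.4952.
Sum = 33550.898.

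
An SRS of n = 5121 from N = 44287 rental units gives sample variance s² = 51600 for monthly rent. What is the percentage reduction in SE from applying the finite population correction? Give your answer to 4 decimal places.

f = n/N = 5121/44287 = 0.11563213.
SE_no-fpc = √(s²/n) = 3.1742963; SE_fpc = √((1−f)s²/n) = 2.9851348.
Ratio = √(1−f) = 0.94040835. Reduction = 100·(1 − 0.94040835) = 5.9592%.

5.9592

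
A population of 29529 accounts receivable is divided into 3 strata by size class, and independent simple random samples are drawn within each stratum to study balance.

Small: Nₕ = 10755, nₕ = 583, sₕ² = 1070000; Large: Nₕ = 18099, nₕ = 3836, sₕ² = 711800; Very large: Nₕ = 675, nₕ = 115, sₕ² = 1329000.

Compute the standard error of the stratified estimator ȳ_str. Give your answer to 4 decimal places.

17.0356

Var(ȳ_str) = Σₕ Wₕ²(1 − fₕ)sₕ²/nₕ with Wₕ = Nₕ/N, N = 29529.
Small: Wₕ = 0.36421823; term = 0.36421823²·(1 − 0.05420735)·1070000/583 = 230.26849.
Large: Wₕ = 0.61292289; term = 0.61292289²·(1 − 0.21194541)·711800/3836 = 54.934777.
Very large: Wₕ = 0.02285888; term = 0.02285888²·(1 − 0.17037037)·1329000/115 = 5.0098124.
Sum = 290.21308.
SE = √(290.21308) = 17.0356.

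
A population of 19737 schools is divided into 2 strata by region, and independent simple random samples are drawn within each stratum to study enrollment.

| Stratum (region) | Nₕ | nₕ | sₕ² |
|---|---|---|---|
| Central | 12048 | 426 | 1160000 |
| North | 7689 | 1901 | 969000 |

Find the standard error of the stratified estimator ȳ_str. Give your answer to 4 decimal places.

Var(ȳ_str) = Σₕ Wₕ²(1 − fₕ)sₕ²/nₕ with Wₕ = Nₕ/N, N = 19737.
Central: Wₕ = 0.61042712; term = 0.61042712²·(1 − 0.03535857)·1160000/426 = 978.7729.
North: Wₕ = 0.38957288; term = 0.38957288²·(1 − 0.24723631)·969000/1901 = 58.234153.
Sum = 1037.0071.
SE = √(1037.0071) = 32.2026.

32.2026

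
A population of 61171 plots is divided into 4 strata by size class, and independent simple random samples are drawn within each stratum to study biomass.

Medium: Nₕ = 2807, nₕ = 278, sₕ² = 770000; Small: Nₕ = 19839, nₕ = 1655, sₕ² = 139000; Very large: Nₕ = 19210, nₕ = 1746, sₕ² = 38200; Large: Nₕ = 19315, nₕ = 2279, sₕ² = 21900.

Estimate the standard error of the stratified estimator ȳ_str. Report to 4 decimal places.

4.0198

Var(ȳ_str) = Σₕ Wₕ²(1 − fₕ)sₕ²/nₕ with Wₕ = Nₕ/N, N = 61171.
Medium: Wₕ = 0.04588776; term = 0.04588776²·(1 − 0.09903812)·770000/278 = 5.2546768.
Small: Wₕ = 0.32432035; term = 0.32432035²·(1 − 0.08342154)·139000/1655 = 8.0971995.
Very large: Wₕ = 0.31403770; term = 0.31403770²·(1 − 0.09089016)·38200/1746 = 1.9615485.
Large: Wₕ = 0.31575420; term = 0.31575420²·(1 − 0.11799120)·21900/2279 = 0.84502775.
Sum = 16.158453.
SE = √(16.158453) = 4.0198.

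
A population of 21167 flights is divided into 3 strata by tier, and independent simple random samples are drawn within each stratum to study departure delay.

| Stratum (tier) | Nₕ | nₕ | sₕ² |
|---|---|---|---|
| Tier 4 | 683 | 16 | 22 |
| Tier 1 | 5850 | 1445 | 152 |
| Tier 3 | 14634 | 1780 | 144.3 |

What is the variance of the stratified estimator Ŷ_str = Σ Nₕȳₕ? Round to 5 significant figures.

Var(Ŷ_str) = Σₕ Nₕ²(1 − fₕ)sₕ²/nₕ.
Tier 4: 683²·(1 − 16/683)·22/16 = 626396.38.
Tier 1: 5850²·(1 − 1445/5850)·152/1445 = 2.7106754 × 10^6.
Tier 3: 14634²·(1 − 1780/14634)·144.3/1780 = 1.5249222 × 10^7.
Sum = 1.8586294 × 10^7.

1.8586 × 10^7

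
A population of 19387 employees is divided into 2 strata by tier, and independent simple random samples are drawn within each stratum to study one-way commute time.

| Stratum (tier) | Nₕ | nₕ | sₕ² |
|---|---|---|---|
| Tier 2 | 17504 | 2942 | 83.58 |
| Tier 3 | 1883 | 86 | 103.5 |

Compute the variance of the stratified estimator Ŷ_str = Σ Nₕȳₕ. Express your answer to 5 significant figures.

Var(Ŷ_str) = Σₕ Nₕ²(1 − fₕ)sₕ²/nₕ.
Tier 2: 17504²·(1 − 2942/17504)·83.58/2942 = 7.2413248 × 10^6.
Tier 3: 1883²·(1 − 86/1883)·103.5/86 = 4.072305 × 10^6.
Sum = 1.131363 × 10^7.

1.1314 × 10^7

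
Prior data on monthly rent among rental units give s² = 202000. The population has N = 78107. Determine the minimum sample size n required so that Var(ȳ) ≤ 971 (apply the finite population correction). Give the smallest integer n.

208

Without fpc, n₀ = s²/D = 202000/971 = 208.0330.
With fpc, (1 − n/N)·s²/n ≤ D requires n ≥ n₀/(1 + n₀/N) = 208.0330/(1 + 208.0330/78107) = 207.4804.
Rounding up, n = 208.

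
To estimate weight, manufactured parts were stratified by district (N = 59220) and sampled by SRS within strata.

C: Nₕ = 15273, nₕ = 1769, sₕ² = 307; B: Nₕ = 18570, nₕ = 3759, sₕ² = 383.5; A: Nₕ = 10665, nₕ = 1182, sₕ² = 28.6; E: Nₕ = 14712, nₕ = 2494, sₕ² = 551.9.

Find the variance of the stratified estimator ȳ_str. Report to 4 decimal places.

Var(ȳ_str) = Σₕ Wₕ²(1 − fₕ)sₕ²/nₕ with Wₕ = Nₕ/N, N = 59220.
C: Wₕ = 0.25790274; term = 0.25790274²·(1 − 0.11582531)·307/1769 = 0.010206116.
B: Wₕ = 0.31357649; term = 0.31357649²·(1 − 0.20242326)·383.5/3759 = 0.008001152.
A: Wₕ = 0.18009119; term = 0.18009119²·(1 − 0.11082982)·28.6/1182 = 6.9777975 × 10^-4.
E: Wₕ = 0.24842958; term = 0.24842958²·(1 − 0.16952148)·551.9/2494 = 0.011342244.
Sum = 0.030247292.

0.0302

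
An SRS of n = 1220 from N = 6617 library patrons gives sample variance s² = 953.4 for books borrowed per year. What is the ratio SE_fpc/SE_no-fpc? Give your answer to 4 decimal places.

0.9031

f = n/N = 1220/6617 = 0.18437358.
SE_no-fpc = √(s²/n) = 0.88401098; SE_fpc = √((1−f)s²/n) = 0.79836833.
Ratio = √(1−f) = 0.90312038.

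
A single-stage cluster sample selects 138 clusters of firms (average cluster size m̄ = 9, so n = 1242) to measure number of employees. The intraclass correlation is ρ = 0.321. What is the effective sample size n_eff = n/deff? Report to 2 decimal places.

deff = 1 + (9 − 1)·0.321 = 1 + 2.568 = 3.568.
n_eff = 1242 / 3.568 = 348.09.

348.09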